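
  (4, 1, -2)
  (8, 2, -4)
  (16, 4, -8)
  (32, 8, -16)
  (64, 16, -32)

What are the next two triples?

(128, 32, -64), (256, 64, -128)

For the first part, ×2 each step: 4, 8, 16, 32, 64 → 128 → 256.
Second part: ×2 each step, so 1, 2, 4, 8, 16 → 32 → 64.
Third part goes -2, -4, -8, -16, -32 → -64 → -128 (×2 each step).
Putting the parts together: (128, 32, -64) and then (256, 64, -128).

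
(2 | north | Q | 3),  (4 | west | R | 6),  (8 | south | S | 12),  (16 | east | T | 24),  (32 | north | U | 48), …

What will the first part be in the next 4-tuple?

64

First part: ×2 each step, so 2, 4, 8, 16, 32 → 64.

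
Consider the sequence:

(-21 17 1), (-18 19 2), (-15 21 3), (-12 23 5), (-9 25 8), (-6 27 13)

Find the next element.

(-3 29 21)

First entry — +3 each step: -21, -18, -15, -12, -9, -6 → -3.
For the second entry, +2 each step: 17, 19, 21, 23, 25, 27 → 29.
Third entry goes 1, 2, 3, 5, 8, 13 → 21 (each term is the sum of the two before it).
Combining the parts gives (-3 29 21).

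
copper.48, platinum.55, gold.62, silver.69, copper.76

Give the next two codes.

Metal: copper, platinum, gold, silver, copper → platinum → gold (repeats copper → platinum → gold → silver).
Second component: 48, 55, 62, 69, 76 → 83 → 90 (+7 each step).
Putting the parts together: platinum.83 and then gold.90.

platinum.83, gold.90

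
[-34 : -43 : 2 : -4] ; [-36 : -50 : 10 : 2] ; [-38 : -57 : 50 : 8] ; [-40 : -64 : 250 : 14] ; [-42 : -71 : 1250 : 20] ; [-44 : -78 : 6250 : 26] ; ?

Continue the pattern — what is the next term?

[-46 : -85 : 31250 : 32]

First slot: −2 each step; -34, -36, -38, -40, -42, -44 → -46.
Second slot — −7 each step: -43, -50, -57, -64, -71, -78 → -85.
For the third slot, ×5 each step: 2, 10, 50, 250, 1250, 6250 → 31250.
Fourth slot: +6 each step; -4, 2, 8, 14, 20, 26 → 32.
Putting it together: [-46 : -85 : 31250 : 32].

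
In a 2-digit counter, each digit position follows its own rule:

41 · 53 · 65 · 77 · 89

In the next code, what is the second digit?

1

Second digit: 1, 3, 5, 7, 9 → 1 (+2 each step, mod 10).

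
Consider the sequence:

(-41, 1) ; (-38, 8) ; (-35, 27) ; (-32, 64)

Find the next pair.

(-29, 125)

First coordinate goes -41, -38, -35, -32 → -29 (+3 each step).
For the second coordinate, perfect cubes: 1³, 2³, 3³, …: 1, 8, 27, 64 → 125.
So the next pair is (-29, 125).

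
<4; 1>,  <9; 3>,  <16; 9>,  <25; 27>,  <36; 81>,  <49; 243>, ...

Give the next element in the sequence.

<64; 729>

First component: 4, 9, 16, 25, 36, 49 → 64 (perfect squares: 2², 3², 4², …).
Second component: ×3 each step, so 1, 3, 9, 27, 81, 243 → 729.
Combining the parts gives <64; 729>.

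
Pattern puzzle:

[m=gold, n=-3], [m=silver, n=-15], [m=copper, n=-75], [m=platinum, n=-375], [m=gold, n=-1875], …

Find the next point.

[m=silver, n=-9375]

For the m, repeats gold → silver → copper → platinum: gold, silver, copper, platinum, gold → silver.
N: ×5 each step; -3, -15, -75, -375, -1875 → -9375.
Putting it together: [m=silver, n=-9375].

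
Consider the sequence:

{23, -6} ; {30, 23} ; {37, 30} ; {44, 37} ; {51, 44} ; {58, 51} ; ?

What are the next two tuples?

{65, 58}, {72, 65}

First entry: +7 each step, so 23, 30, 37, 44, 51, 58 → 65 → 72.
For the second entry, always the previous value of the first entry: -6, 23, 30, 37, 44, 51 → 58 → 65.
Putting the parts together: {65, 58} and then {72, 65}.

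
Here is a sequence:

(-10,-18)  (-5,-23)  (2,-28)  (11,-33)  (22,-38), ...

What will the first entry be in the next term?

35

First entry: differences are 5, 7, 9, … (increasing by 2 each time), so -10, -5, 2, 11, 22 → 35.
Second entry: −5 each step; -18, -23, -28, -33, -38 → -43.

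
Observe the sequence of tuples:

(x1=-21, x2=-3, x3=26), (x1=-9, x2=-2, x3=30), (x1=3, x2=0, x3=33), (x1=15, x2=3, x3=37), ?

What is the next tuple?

(x1=27, x2=7, x3=40)

X1: -21, -9, 3, 15 → 27 (+12 each step).
X2 goes -3, -2, 0, 3 → 7 (differences are 1, 2, 3, … (increasing by 1 each time)).
X3: alternating steps +4, +3, +4, +3, …, so 26, 30, 33, 37 → 40.
Putting it together: (x1=27, x2=7, x3=40).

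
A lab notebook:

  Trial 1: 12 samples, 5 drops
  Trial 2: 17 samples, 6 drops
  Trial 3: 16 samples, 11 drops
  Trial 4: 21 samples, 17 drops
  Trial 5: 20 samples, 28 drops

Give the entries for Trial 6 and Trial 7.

25 samples, 45 drops; 24 samples, 73 drops

For the samples, alternating steps +5, −1, +5, −1, …: 12, 17, 16, 21, 20 → 25 → 24.
Drops: 5, 6, 11, 17, 28 → 45 → 73 (each term is the sum of the two before it).
Putting the parts together: 25 samples, 45 drops and then 24 samples, 73 drops.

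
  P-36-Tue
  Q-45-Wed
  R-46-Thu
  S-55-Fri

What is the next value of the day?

For the day, runs through the weekdays Mon→Sun: Tue, Wed, Thu, Fri → Sat.

Sat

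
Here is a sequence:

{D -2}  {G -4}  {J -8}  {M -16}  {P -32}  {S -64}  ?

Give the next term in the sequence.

Letter — letters move forward 3 places in the alphabet: D, G, J, M, P, S → V.
Second part: -2, -4, -8, -16, -32, -64 → -128 (×2 each step).
So the next term is {V -128}.

{V -128}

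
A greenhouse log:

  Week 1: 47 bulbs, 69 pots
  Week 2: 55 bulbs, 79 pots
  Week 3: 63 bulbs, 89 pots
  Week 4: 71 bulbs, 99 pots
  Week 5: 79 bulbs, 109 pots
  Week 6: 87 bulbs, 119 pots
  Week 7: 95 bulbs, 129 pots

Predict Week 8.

Bulbs: +8 each step; 47, 55, 63, 71, 79, 87, 95 → 103.
Pots goes 69, 79, 89, 99, 109, 119, 129 → 139 (+10 each step).
Combining the parts gives 103 bulbs, 139 pots.

103 bulbs, 139 pots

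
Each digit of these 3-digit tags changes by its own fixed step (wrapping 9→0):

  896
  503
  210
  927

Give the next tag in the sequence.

634

First digit: 8, 5, 2, 9 → 6 (−3 each step, mod 10).
Second digit: +1 each step, mod 10, so 9, 0, 1, 2 → 3.
Third digit — −3 each step, mod 10: 6, 3, 0, 7 → 4.
Putting it together: 634.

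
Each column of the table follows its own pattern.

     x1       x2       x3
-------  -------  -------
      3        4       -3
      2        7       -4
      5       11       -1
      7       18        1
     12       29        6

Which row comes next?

Column x1 — each term is the sum of the two before it: 3, 2, 5, 7, 12 → 19.
Column x2: each term is the sum of the two before it, so 4, 7, 11, 18, 29 → 47.
Column x3: always 6 less than the column x1; -3, -4, -1, 1, 6 → 13.
Putting it together: 19  47  13.

19  47  13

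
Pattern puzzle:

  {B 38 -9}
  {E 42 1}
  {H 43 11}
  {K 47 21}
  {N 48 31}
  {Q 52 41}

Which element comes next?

Letter goes B, E, H, K, N, Q → T (letters move forward 3 places in the alphabet).
Second part: alternating steps +4, +1, +4, +1, …, so 38, 42, 43, 47, 48, 52 → 53.
Third part — +10 each step: -9, 1, 11, 21, 31, 41 → 51.
Putting it together: {T 53 51}.

{T 53 51}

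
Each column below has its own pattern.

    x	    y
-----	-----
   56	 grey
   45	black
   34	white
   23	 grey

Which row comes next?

Column x — −11 each step: 56, 45, 34, 23 → 12.
Column y: grey, black, white, grey → black (repeats grey → black → white).
So the next row is 12  black.

12  black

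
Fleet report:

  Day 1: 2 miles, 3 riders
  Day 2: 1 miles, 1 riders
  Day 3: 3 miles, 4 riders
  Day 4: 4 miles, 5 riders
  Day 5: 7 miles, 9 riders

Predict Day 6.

Miles goes 2, 1, 3, 4, 7 → 11 (each term is the sum of the two before it).
Riders: each term is the sum of the two before it; 3, 1, 4, 5, 9 → 14.
So the next row is 11 miles, 14 riders.

11 miles, 14 riders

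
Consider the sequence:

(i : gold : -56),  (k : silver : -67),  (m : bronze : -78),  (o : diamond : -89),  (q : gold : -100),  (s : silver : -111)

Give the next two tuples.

Letter goes i, k, m, o, q, s → u → w (letters move forward 2 places in the alphabet).
Rank: gold, silver, bronze, diamond, gold, silver → bronze → diamond (repeats gold → silver → bronze → diamond).
Third part: −11 each step; -56, -67, -78, -89, -100, -111 → -122 → -133.
Putting the parts together: (u : bronze : -122) and then (w : diamond : -133).

(u : bronze : -122), (w : diamond : -133)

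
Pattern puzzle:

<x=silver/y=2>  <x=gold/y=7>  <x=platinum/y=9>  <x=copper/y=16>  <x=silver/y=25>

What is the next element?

X: repeats silver → gold → platinum → copper, so silver, gold, platinum, copper, silver → gold.
Y goes 2, 7, 9, 16, 25 → 41 (each term is the sum of the two before it).
Putting it together: <x=gold/y=41>.

<x=gold/y=41>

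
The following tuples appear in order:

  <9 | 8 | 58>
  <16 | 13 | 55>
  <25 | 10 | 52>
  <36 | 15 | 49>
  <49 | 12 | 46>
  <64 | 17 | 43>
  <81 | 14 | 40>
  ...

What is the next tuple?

<100 | 19 | 37>

First value: 9, 16, 25, 36, 49, 64, 81 → 100 (perfect squares: 3², 4², 5², …).
Second value: alternating steps +5, −3, +5, −3, …; 8, 13, 10, 15, 12, 17, 14 → 19.
For the third value, −3 each step: 58, 55, 52, 49, 46, 43, 40 → 37.
Putting it together: <100 | 19 | 37>.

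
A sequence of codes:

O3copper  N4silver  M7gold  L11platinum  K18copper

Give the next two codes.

Letter: letters move back 1 place in the alphabet; O, N, M, L, K → J → I.
Second component — each term is the sum of the two before it: 3, 4, 7, 11, 18 → 29 → 47.
For the metal, repeats copper → silver → gold → platinum: copper, silver, gold, platinum, copper → silver → gold.
So the next two codes are J29silver and I47gold.

J29silver, I47gold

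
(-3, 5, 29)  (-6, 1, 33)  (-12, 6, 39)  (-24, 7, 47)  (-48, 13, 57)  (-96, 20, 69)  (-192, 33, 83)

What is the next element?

(-384, 53, 99)

First entry: ×2 each step; -3, -6, -12, -24, -48, -96, -192 → -384.
Second entry: 5, 1, 6, 7, 13, 20, 33 → 53 (each term is the sum of the two before it).
Third entry: differences are 4, 6, 8, … (increasing by 2 each time); 29, 33, 39, 47, 57, 69, 83 → 99.
So the next element is (-384, 53, 99).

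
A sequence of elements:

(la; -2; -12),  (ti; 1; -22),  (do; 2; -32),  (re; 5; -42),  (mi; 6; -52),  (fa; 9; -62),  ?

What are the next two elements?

Note goes la, ti, do, re, mi, fa → sol → la (runs through the solfège scale do→ti).
Second value: alternating steps +3, +1, +3, +1, …; -2, 1, 2, 5, 6, 9 → 10 → 13.
Third value: −10 each step; -12, -22, -32, -42, -52, -62 → -72 → -82.
So the next two elements are (sol; 10; -72) and (la; 13; -82).

(sol; 10; -72), (la; 13; -82)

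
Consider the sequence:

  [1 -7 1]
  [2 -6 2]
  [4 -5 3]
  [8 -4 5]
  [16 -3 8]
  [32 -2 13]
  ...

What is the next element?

[64 -1 21]

First value goes 1, 2, 4, 8, 16, 32 → 64 (×2 each step).
Second value: +1 each step; -7, -6, -5, -4, -3, -2 → -1.
Third value — each term is the sum of the two before it: 1, 2, 3, 5, 8, 13 → 21.
Putting it together: [64 -1 21].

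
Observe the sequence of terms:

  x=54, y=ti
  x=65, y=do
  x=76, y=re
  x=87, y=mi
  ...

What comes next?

X goes 54, 65, 76, 87 → 98 (+11 each step).
Y — runs through the solfège scale do→ti: ti, do, re, mi → fa.
So the next term is x=98, y=fa.

x=98, y=fa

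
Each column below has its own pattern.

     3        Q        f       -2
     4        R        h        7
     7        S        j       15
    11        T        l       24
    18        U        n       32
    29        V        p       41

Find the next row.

First component goes 3, 4, 7, 11, 18, 29 → 47 (each term is the sum of the two before it).
First letter — letters move forward 1 place in the alphabet: Q, R, S, T, U, V → W.
Second letter: letters move forward 2 places in the alphabet; f, h, j, l, n, p → r.
Fourth component goes -2, 7, 15, 24, 32, 41 → 49 (alternating steps +9, +8, +9, +8, …).
Putting it together: 47  W  r  49.

47  W  r  49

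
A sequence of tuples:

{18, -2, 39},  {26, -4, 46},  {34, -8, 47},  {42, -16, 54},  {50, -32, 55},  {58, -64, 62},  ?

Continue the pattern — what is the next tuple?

{66, -128, 63}

First value: +8 each step; 18, 26, 34, 42, 50, 58 → 66.
Second value goes -2, -4, -8, -16, -32, -64 → -128 (×2 each step).
Third value: 39, 46, 47, 54, 55, 62 → 63 (alternating steps +7, +1, +7, +1, …).
Putting it together: {66, -128, 63}.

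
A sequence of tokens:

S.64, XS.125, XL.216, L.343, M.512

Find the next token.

Size: runs backward through clothing sizes XS→XL, so S, XS, XL, L, M → S.
Second component: perfect cubes: 4³, 5³, 6³, …; 64, 125, 216, 343, 512 → 729.
Putting it together: S.729.

S.729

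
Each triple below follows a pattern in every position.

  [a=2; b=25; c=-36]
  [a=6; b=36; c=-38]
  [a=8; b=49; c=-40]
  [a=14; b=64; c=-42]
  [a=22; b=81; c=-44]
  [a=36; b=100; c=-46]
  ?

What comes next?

[a=58; b=121; c=-48]

A: each term is the sum of the two before it; 2, 6, 8, 14, 22, 36 → 58.
B — perfect squares: 5², 6², 7², …: 25, 36, 49, 64, 81, 100 → 121.
For the c, −2 each step: -36, -38, -40, -42, -44, -46 → -48.
Putting it together: [a=58; b=121; c=-48].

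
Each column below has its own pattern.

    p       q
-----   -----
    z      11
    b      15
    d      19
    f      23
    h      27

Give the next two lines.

j  31; l  35

Column p: letters move forward 2 places in the alphabet, wrapping Z→A, so z, b, d, f, h → j → l.
Column q: 11, 15, 19, 23, 27 → 31 → 35 (+4 each step).
Putting the parts together: j  31 and then l  35.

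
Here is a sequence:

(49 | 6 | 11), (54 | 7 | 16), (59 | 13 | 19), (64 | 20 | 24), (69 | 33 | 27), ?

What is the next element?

First component — +5 each step: 49, 54, 59, 64, 69 → 74.
Second component goes 6, 7, 13, 20, 33 → 53 (each term is the sum of the two before it).
Third component: alternating steps +5, +3, +5, +3, …, so 11, 16, 19, 24, 27 → 32.
Putting it together: (74 | 53 | 32).

(74 | 53 | 32)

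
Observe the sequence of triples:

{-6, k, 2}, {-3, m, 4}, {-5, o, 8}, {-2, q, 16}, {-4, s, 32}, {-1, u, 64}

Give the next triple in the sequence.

First coordinate: -6, -3, -5, -2, -4, -1 → -3 (alternating steps +3, −2, +3, −2, …).
Letter: k, m, o, q, s, u → w (letters move forward 2 places in the alphabet).
Third coordinate: ×2 each step; 2, 4, 8, 16, 32, 64 → 128.
So the next triple is {-3, w, 128}.

{-3, w, 128}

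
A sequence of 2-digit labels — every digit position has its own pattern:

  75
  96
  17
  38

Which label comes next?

59

For the first digit, +2 each step, mod 10: 7, 9, 1, 3 → 5.
For the second digit, +1 each step, mod 10: 5, 6, 7, 8 → 9.
So the next label is 59.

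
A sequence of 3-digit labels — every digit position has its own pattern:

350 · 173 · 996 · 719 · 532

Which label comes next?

355

First digit: 3, 1, 9, 7, 5 → 3 (−2 each step, mod 10).
Second digit: 5, 7, 9, 1, 3 → 5 (+2 each step, mod 10).
Third digit: +3 each step, mod 10; 0, 3, 6, 9, 2 → 5.
Combining the parts gives 355.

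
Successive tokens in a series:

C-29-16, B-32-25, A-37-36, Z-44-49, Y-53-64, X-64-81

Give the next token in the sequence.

W-77-100

Letter goes C, B, A, Z, Y, X → W (letters move back 1 place in the alphabet, wrapping A→Z).
Second component: differences are 3, 5, 7, … (increasing by 2 each time), so 29, 32, 37, 44, 53, 64 → 77.
Third component — perfect squares: 4², 5², 6², …: 16, 25, 36, 49, 64, 81 → 100.
So the next token is W-77-100.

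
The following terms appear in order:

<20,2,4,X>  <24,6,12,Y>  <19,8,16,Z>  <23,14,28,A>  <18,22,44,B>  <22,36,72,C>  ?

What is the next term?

<17,58,116,D>

First part goes 20, 24, 19, 23, 18, 22 → 17 (alternating steps +4, −5, +4, −5, …).
Second part: each term is the sum of the two before it, so 2, 6, 8, 14, 22, 36 → 58.
Third part goes 4, 12, 16, 28, 44, 72 → 116 (always 2 × the second part).
Letter: letters move forward 1 place in the alphabet, wrapping Z→A; X, Y, Z, A, B, C → D.
Putting it together: <17,58,116,D>.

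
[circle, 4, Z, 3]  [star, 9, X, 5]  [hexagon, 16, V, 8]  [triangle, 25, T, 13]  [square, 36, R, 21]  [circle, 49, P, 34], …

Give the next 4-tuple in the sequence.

[star, 64, N, 55]

Shape goes circle, star, hexagon, triangle, square, circle → star (repeats circle → star → hexagon → triangle → square).
Second slot — perfect squares: 2², 3², 4², …: 4, 9, 16, 25, 36, 49 → 64.
Letter goes Z, X, V, T, R, P → N (letters move back 2 places in the alphabet).
Fourth slot: 3, 5, 8, 13, 21, 34 → 55 (each term is the sum of the two before it).
Combining the parts gives [star, 64, N, 55].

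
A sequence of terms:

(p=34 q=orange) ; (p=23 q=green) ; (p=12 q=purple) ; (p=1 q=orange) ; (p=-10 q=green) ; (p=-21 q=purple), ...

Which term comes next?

P: 34, 23, 12, 1, -10, -21 → -32 (−11 each step).
Q: orange, green, purple, orange, green, purple → orange (repeats orange → green → purple).
So the next term is (p=-32 q=orange).

(p=-32 q=orange)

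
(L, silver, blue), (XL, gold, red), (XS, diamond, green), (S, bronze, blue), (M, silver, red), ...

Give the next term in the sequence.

Size — runs through clothing sizes XS→XL: L, XL, XS, S, M → L.
Rank: silver, gold, diamond, bronze, silver → gold (repeats silver → gold → diamond → bronze).
Colour goes blue, red, green, blue, red → green (repeats blue → red → green).
So the next term is (L, gold, green).

(L, gold, green)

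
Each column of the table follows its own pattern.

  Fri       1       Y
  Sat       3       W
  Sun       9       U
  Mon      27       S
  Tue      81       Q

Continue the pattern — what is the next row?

Day: runs through the weekdays Mon→Sun; Fri, Sat, Sun, Mon, Tue → Wed.
Second component: ×3 each step; 1, 3, 9, 27, 81 → 243.
Letter — letters move back 2 places in the alphabet: Y, W, U, S, Q → O.
Putting it together: Wed  243  O.

Wed  243  O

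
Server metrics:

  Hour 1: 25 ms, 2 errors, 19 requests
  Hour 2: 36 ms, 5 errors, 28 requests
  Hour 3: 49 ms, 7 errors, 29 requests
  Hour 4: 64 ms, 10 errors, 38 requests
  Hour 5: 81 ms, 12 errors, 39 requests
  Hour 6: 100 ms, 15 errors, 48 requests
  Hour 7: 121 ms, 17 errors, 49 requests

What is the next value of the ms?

Ms: 25, 36, 49, 64, 81, 100, 121 → 144 (perfect squares: 5², 6², 7², …).

144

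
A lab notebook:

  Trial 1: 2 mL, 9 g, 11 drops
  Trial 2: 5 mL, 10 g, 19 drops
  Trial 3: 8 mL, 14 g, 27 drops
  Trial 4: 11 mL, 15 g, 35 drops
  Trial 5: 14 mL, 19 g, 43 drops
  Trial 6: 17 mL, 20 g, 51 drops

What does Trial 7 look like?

ML goes 2, 5, 8, 11, 14, 17 → 20 (+3 each step).
G goes 9, 10, 14, 15, 19, 20 → 24 (alternating steps +1, +4, +1, +4, …).
Drops goes 11, 19, 27, 35, 43, 51 → 59 (+8 each step).
Combining the parts gives 20 mL, 24 g, 59 drops.

20 mL, 24 g, 59 drops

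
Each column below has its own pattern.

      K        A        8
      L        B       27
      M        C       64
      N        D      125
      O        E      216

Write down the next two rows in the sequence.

First letter: letters move forward 1 place in the alphabet; K, L, M, N, O → P → Q.
Second letter: letters move forward 1 place in the alphabet; A, B, C, D, E → F → G.
Third component: 8, 27, 64, 125, 216 → 343 → 512 (perfect cubes: 2³, 3³, 4³, …).
So the next two rows are P  F  343 and Q  G  512.

P  F  343; Q  G  512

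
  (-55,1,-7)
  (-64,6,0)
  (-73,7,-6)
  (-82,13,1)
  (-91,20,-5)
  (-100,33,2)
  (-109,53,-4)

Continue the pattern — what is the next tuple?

First part — −9 each step: -55, -64, -73, -82, -91, -100, -109 → -118.
Second part goes 1, 6, 7, 13, 20, 33, 53 → 86 (each term is the sum of the two before it).
Third part — alternating steps +7, −6, +7, −6, …: -7, 0, -6, 1, -5, 2, -4 → 3.
Combining the parts gives (-118,86,3).

(-118,86,3)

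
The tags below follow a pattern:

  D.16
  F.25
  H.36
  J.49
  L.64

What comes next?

N.81

Letter — letters move forward 2 places in the alphabet: D, F, H, J, L → N.
For the second component, perfect squares: 4², 5², 6², …: 16, 25, 36, 49, 64 → 81.
So the next tag is N.81.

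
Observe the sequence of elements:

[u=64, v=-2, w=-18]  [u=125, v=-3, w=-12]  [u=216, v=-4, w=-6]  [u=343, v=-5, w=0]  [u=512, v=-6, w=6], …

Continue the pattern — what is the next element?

[u=729, v=-7, w=12]

U: perfect cubes: 4³, 5³, 6³, …; 64, 125, 216, 343, 512 → 729.
V: −1 each step, so -2, -3, -4, -5, -6 → -7.
W: +6 each step, so -18, -12, -6, 0, 6 → 12.
Putting it together: [u=729, v=-7, w=12].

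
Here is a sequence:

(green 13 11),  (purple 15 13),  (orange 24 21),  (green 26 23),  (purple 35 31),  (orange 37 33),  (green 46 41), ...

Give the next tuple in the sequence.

(purple 48 43)

Colour — repeats green → purple → orange: green, purple, orange, green, purple, orange, green → purple.
Second entry — alternating steps +2, +9, +2, +9, …: 13, 15, 24, 26, 35, 37, 46 → 48.
Third entry: alternating steps +2, +8, +2, +8, …, so 11, 13, 21, 23, 31, 33, 41 → 43.
Combining the parts gives (purple 48 43).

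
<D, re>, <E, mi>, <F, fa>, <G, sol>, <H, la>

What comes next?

Letter: letters move forward 1 place in the alphabet; D, E, F, G, H → I.
Note: runs through the solfège scale do→ti, so re, mi, fa, sol, la → ti.
So the next term is <I, ti>.

<I, ti>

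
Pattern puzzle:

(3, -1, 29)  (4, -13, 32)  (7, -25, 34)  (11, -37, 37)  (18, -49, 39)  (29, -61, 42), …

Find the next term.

(47, -73, 44)

First entry: 3, 4, 7, 11, 18, 29 → 47 (each term is the sum of the two before it).
Second entry — −12 each step: -1, -13, -25, -37, -49, -61 → -73.
Third entry goes 29, 32, 34, 37, 39, 42 → 44 (alternating steps +3, +2, +3, +2, …).
So the next term is (47, -73, 44).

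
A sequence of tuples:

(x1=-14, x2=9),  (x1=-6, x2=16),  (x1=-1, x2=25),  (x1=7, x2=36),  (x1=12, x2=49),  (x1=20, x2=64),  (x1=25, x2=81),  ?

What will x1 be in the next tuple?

33

X1: -14, -6, -1, 7, 12, 20, 25 → 33 (alternating steps +8, +5, +8, +5, …).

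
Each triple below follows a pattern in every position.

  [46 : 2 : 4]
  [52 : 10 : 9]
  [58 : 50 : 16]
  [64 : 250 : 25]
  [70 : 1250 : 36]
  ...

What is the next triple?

First component — +6 each step: 46, 52, 58, 64, 70 → 76.
For the second component, ×5 each step: 2, 10, 50, 250, 1250 → 6250.
Third component — perfect squares: 2², 3², 4², …: 4, 9, 16, 25, 36 → 49.
Combining the parts gives [76 : 6250 : 49].

[76 : 6250 : 49]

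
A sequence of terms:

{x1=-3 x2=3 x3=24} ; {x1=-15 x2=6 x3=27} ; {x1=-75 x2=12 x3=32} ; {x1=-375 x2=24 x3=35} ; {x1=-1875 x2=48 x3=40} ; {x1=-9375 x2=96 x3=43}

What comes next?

X1 goes -3, -15, -75, -375, -1875, -9375 → -46875 (×5 each step).
X2: ×2 each step; 3, 6, 12, 24, 48, 96 → 192.
For the x3, alternating steps +3, +5, +3, +5, …: 24, 27, 32, 35, 40, 43 → 48.
Putting it together: {x1=-46875 x2=192 x3=48}.

{x1=-46875 x2=192 x3=48}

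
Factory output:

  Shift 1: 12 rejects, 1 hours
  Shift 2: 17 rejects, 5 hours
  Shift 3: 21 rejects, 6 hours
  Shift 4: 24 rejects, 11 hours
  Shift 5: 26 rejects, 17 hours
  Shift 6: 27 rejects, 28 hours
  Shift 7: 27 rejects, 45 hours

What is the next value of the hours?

73

Hours: each term is the sum of the two before it, so 1, 5, 6, 11, 17, 28, 45 → 73.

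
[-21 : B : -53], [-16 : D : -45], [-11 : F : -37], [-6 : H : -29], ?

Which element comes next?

[-1 : J : -21]

First entry: +5 each step; -21, -16, -11, -6 → -1.
For the letter, letters move forward 2 places in the alphabet: B, D, F, H → J.
Third entry: +8 each step, so -53, -45, -37, -29 → -21.
Combining the parts gives [-1 : J : -21].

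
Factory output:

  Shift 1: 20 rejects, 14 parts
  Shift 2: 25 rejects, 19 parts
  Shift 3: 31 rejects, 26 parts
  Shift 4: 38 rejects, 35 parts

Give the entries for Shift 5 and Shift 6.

46 rejects, 46 parts; 55 rejects, 59 parts

For the rejects, differences are 5, 6, 7, … (increasing by 1 each time): 20, 25, 31, 38 → 46 → 55.
Parts: differences are 5, 7, 9, … (increasing by 2 each time); 14, 19, 26, 35 → 46 → 59.
So the next two records are 46 rejects, 46 parts and 55 rejects, 59 parts.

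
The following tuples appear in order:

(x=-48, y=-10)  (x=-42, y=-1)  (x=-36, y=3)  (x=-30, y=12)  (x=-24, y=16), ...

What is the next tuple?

For the x, +6 each step: -48, -42, -36, -30, -24 → -18.
Y — alternating steps +9, +4, +9, +4, …: -10, -1, 3, 12, 16 → 25.
So the next tuple is (x=-18, y=25).

(x=-18, y=25)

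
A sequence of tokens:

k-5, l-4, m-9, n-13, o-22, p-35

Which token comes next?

q-57

Letter: letters move forward 1 place in the alphabet, so k, l, m, n, o, p → q.
For the second component, each term is the sum of the two before it: 5, 4, 9, 13, 22, 35 → 57.
So the next token is q-57.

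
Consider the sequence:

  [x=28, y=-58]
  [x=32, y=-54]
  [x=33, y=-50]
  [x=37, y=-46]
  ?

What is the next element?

X — alternating steps +4, +1, +4, +1, …: 28, 32, 33, 37 → 38.
Y: +4 each step; -58, -54, -50, -46 → -42.
Putting it together: [x=38, y=-42].

[x=38, y=-42]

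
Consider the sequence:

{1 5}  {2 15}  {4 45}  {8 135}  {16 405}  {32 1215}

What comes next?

{64 3645}

First entry: ×2 each step, so 1, 2, 4, 8, 16, 32 → 64.
Second entry: 5, 15, 45, 135, 405, 1215 → 3645 (×3 each step).
Putting it together: {64 3645}.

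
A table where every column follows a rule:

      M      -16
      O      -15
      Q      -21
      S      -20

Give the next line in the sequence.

U  -26

For the letter, letters move forward 2 places in the alphabet: M, O, Q, S → U.
Second component: alternating steps +1, −6, +1, −6, …; -16, -15, -21, -20 → -26.
So the next line is U  -26.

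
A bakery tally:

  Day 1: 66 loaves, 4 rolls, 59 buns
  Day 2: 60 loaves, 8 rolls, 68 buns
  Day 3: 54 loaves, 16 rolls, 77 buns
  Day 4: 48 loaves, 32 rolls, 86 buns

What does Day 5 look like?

Loaves: −6 each step; 66, 60, 54, 48 → 42.
Rolls: ×2 each step, so 4, 8, 16, 32 → 64.
Buns — +9 each step: 59, 68, 77, 86 → 95.
So the next record is 42 loaves, 64 rolls, 95 buns.

42 loaves, 64 rolls, 95 buns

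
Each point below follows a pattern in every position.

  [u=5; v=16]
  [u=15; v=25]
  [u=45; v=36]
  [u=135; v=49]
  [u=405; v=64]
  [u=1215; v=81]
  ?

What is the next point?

[u=3645; v=100]

U: ×3 each step, so 5, 15, 45, 135, 405, 1215 → 3645.
V: perfect squares: 4², 5², 6², …, so 16, 25, 36, 49, 64, 81 → 100.
Putting it together: [u=3645; v=100].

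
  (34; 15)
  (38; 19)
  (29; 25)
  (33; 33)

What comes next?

(24; 43)

First component: alternating steps +4, −9, +4, −9, …, so 34, 38, 29, 33 → 24.
Second component: differences are 4, 6, 8, … (increasing by 2 each time), so 15, 19, 25, 33 → 43.
Combining the parts gives (24; 43).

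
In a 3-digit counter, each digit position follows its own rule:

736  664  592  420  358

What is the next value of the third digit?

Third digit goes 6, 4, 2, 0, 8 → 6 (−2 each step, mod 10).

6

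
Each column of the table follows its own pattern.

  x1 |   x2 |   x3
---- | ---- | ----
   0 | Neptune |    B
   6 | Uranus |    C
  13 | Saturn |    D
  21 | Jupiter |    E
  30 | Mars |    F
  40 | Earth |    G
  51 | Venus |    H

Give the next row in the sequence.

63  Mercury  I

Column x1 goes 0, 6, 13, 21, 30, 40, 51 → 63 (differences are 6, 7, 8, … (increasing by 1 each time)).
Column x2: runs backward through the planets Mercury→Neptune; Neptune, Uranus, Saturn, Jupiter, Mars, Earth, Venus → Mercury.
Column x3: letters move forward 1 place in the alphabet, so B, C, D, E, F, G, H → I.
So the next row is 63  Mercury  I.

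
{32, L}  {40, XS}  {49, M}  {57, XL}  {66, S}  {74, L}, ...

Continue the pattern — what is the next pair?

First coordinate — alternating steps +8, +9, +8, +9, …: 32, 40, 49, 57, 66, 74 → 83.
Size: L, XS, M, XL, S, L → XS (repeats L → XS → M → XL → S).
So the next pair is {83, XS}.

{83, XS}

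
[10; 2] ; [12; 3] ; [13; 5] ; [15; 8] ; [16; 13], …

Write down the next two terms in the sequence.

First slot goes 10, 12, 13, 15, 16 → 18 → 19 (alternating steps +2, +1, +2, +1, …).
For the second slot, each term is the sum of the two before it: 2, 3, 5, 8, 13 → 21 → 34.
So the next two terms are [18; 21] and [19; 34].

[18; 21], [19; 34]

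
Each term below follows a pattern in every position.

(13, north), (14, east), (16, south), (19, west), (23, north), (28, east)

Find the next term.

First coordinate: differences are 1, 2, 3, … (increasing by 1 each time), so 13, 14, 16, 19, 23, 28 → 34.
Direction: north, east, south, west, north, east → south (repeats north → east → south → west).
So the next term is (34, south).

(34, south)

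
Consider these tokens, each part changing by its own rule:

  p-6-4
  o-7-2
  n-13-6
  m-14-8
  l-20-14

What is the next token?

k-21-22

Letter: p, o, n, m, l → k (letters move back 1 place in the alphabet).
Second component — alternating steps +1, +6, +1, +6, …: 6, 7, 13, 14, 20 → 21.
Third component: each term is the sum of the two before it; 4, 2, 6, 8, 14 → 22.
Putting it together: k-21-22.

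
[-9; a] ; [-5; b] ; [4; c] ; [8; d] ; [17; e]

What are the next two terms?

[21; f], [30; g]

First part: alternating steps +4, +9, +4, +9, …; -9, -5, 4, 8, 17 → 21 → 30.
Letter goes a, b, c, d, e → f → g (letters move forward 1 place in the alphabet).
So the next two terms are [21; f] and [30; g].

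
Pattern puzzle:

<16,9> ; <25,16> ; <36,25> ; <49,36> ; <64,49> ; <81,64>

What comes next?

<100,81>

For the first component, perfect squares: 4², 5², 6², …: 16, 25, 36, 49, 64, 81 → 100.
Second component: always the previous value of the first component; 9, 16, 25, 36, 49, 64 → 81.
So the next point is <100,81>.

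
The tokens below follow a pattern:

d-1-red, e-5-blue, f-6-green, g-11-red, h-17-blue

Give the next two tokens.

Letter: d, e, f, g, h → i → j (letters move forward 1 place in the alphabet).
Second component — each term is the sum of the two before it: 1, 5, 6, 11, 17 → 28 → 45.
Colour: repeats red → blue → green; red, blue, green, red, blue → green → red.
So the next two tokens are i-28-green and j-45-red.

i-28-green, j-45-red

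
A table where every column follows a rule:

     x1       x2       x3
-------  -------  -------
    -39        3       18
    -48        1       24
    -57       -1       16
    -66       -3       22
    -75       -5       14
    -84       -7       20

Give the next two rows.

Column x1: −9 each step; -39, -48, -57, -66, -75, -84 → -93 → -102.
Column x2 goes 3, 1, -1, -3, -5, -7 → -9 → -11 (−2 each step).
Column x3: alternating steps +6, −8, +6, −8, …; 18, 24, 16, 22, 14, 20 → 12 → 18.
Putting the parts together: -93  -9  12 and then -102  -11  18.

-93  -9  12; -102  -11  18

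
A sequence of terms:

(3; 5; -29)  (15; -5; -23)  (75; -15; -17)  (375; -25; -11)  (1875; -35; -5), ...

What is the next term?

(9375; -45; 1)

First part — ×5 each step: 3, 15, 75, 375, 1875 → 9375.
For the second part, −10 each step: 5, -5, -15, -25, -35 → -45.
Third part: +6 each step; -29, -23, -17, -11, -5 → 1.
So the next term is (9375; -45; 1).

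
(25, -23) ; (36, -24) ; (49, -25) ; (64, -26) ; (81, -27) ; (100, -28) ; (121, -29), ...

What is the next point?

(144, -30)

For the first component, perfect squares: 5², 6², 7², …: 25, 36, 49, 64, 81, 100, 121 → 144.
Second component: −1 each step, so -23, -24, -25, -26, -27, -28, -29 → -30.
So the next point is (144, -30).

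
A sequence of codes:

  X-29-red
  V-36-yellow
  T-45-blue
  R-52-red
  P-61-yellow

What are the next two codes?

N-68-blue then L-77-red

For the letter, letters move back 2 places in the alphabet: X, V, T, R, P → N → L.
Second component: alternating steps +7, +9, +7, +9, …; 29, 36, 45, 52, 61 → 68 → 77.
Colour: repeats red → yellow → blue; red, yellow, blue, red, yellow → blue → red.
Putting the parts together: N-68-blue and then L-77-red.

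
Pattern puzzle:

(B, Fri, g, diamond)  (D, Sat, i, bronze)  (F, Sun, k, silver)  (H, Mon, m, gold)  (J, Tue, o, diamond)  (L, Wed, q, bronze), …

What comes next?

First letter: letters move forward 2 places in the alphabet; B, D, F, H, J, L → N.
Day goes Fri, Sat, Sun, Mon, Tue, Wed → Thu (runs through the weekdays Mon→Sun).
Second letter goes g, i, k, m, o, q → s (letters move forward 2 places in the alphabet).
Rank: repeats diamond → bronze → silver → gold, so diamond, bronze, silver, gold, diamond, bronze → silver.
Combining the parts gives (N, Thu, s, silver).

(N, Thu, s, silver)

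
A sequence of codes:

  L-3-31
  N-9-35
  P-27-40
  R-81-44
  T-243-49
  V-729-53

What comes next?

Letter — letters move forward 2 places in the alphabet: L, N, P, R, T, V → X.
Second component: ×3 each step; 3, 9, 27, 81, 243, 729 → 2187.
Third component: 31, 35, 40, 44, 49, 53 → 58 (alternating steps +4, +5, +4, +5, …).
Combining the parts gives X-2187-58.

X-2187-58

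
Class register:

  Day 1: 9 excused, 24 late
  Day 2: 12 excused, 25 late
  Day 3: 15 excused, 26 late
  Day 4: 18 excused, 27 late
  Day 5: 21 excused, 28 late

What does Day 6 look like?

For the excused, +3 each step: 9, 12, 15, 18, 21 → 24.
Late: +1 each step, so 24, 25, 26, 27, 28 → 29.
Combining the parts gives 24 excused, 29 late.

24 excused, 29 late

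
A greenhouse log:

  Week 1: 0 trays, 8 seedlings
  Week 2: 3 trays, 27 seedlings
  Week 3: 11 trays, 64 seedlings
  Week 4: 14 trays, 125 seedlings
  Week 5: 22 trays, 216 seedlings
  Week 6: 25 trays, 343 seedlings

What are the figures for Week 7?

33 trays, 512 seedlings

Trays goes 0, 3, 11, 14, 22, 25 → 33 (alternating steps +3, +8, +3, +8, …).
Seedlings: 8, 27, 64, 125, 216, 343 → 512 (perfect cubes: 2³, 3³, 4³, …).
So the next line is 33 trays, 512 seedlings.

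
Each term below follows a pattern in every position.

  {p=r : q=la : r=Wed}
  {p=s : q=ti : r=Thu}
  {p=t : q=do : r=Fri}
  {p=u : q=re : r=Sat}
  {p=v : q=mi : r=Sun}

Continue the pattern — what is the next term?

P goes r, s, t, u, v → w (letters move forward 1 place in the alphabet).
Q: runs through the solfège scale do→ti, so la, ti, do, re, mi → fa.
R — runs through the weekdays Mon→Sun: Wed, Thu, Fri, Sat, Sun → Mon.
Putting it together: {p=w : q=fa : r=Mon}.

{p=w : q=fa : r=Mon}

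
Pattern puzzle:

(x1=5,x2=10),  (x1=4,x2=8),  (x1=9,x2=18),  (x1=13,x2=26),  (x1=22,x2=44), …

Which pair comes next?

X1: each term is the sum of the two before it, so 5, 4, 9, 13, 22 → 35.
X2 goes 10, 8, 18, 26, 44 → 70 (always 2 × the x1).
Putting it together: (x1=35,x2=70).

(x1=35,x2=70)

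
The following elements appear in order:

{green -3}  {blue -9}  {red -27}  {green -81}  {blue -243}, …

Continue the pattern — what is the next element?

{red -729}

For the colour, repeats green → blue → red: green, blue, red, green, blue → red.
Second coordinate goes -3, -9, -27, -81, -243 → -729 (×3 each step).
Putting it together: {red -729}.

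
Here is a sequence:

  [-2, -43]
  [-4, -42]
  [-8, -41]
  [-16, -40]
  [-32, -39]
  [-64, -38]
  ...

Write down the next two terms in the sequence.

[-128, -37], [-256, -36]

First component goes -2, -4, -8, -16, -32, -64 → -128 → -256 (×2 each step).
Second component: +1 each step; -43, -42, -41, -40, -39, -38 → -37 → -36.
Putting the parts together: [-128, -37] and then [-256, -36].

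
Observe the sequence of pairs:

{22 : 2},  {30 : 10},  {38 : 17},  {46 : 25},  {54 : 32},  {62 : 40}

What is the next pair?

{70 : 47}

First component: 22, 30, 38, 46, 54, 62 → 70 (+8 each step).
Second component: alternating steps +8, +7, +8, +7, …, so 2, 10, 17, 25, 32, 40 → 47.
Combining the parts gives {70 : 47}.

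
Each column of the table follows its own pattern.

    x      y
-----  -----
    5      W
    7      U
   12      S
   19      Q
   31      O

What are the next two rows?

50  M; 81  K

Column x: each term is the sum of the two before it; 5, 7, 12, 19, 31 → 50 → 81.
Column y — letters move back 2 places in the alphabet: W, U, S, Q, O → M → K.
So the next two rows are 50  M and 81  K.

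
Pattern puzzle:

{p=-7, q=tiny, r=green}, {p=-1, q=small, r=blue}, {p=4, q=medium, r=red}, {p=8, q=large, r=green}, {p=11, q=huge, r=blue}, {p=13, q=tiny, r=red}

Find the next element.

P: differences are 6, 5, 4, … (decreasing by 1 each time); -7, -1, 4, 8, 11, 13 → 14.
Q: tiny, small, medium, large, huge, tiny → small (repeats tiny → small → medium → large → huge).
R: repeats green → blue → red, so green, blue, red, green, blue, red → green.
Combining the parts gives {p=14, q=small, r=green}.

{p=14, q=small, r=green}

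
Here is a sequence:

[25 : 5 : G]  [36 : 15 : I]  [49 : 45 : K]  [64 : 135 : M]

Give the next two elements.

[81 : 405 : O], [100 : 1215 : Q]

First component: perfect squares: 5², 6², 7², …; 25, 36, 49, 64 → 81 → 100.
Second component: ×3 each step, so 5, 15, 45, 135 → 405 → 1215.
Letter goes G, I, K, M → O → Q (letters move forward 2 places in the alphabet).
So the next two elements are [81 : 405 : O] and [100 : 1215 : Q].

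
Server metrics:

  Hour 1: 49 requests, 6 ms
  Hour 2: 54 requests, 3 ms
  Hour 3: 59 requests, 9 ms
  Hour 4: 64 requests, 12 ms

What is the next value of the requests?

Requests: +5 each step, so 49, 54, 59, 64 → 69.

69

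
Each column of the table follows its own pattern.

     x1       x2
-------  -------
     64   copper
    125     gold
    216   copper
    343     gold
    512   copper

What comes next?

729  gold

For the column x1, perfect cubes: 4³, 5³, 6³, …: 64, 125, 216, 343, 512 → 729.
Column x2 — alternates copper ↔ gold: copper, gold, copper, gold, copper → gold.
So the next line is 729  gold.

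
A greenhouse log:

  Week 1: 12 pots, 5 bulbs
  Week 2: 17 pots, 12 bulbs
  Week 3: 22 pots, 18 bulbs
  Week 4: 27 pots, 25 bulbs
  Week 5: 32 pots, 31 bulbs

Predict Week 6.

37 pots, 38 bulbs

Pots: 12, 17, 22, 27, 32 → 37 (+5 each step).
Bulbs goes 5, 12, 18, 25, 31 → 38 (alternating steps +7, +6, +7, +6, …).
So the next line is 37 pots, 38 bulbs.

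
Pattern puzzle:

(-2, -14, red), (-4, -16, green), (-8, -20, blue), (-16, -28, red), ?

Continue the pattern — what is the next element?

(-32, -44, green)

First entry: ×2 each step; -2, -4, -8, -16 → -32.
Second entry goes -14, -16, -20, -28 → -44 (always 12 less than the first entry).
For the colour, repeats red → green → blue: red, green, blue, red → green.
Putting it together: (-32, -44, green).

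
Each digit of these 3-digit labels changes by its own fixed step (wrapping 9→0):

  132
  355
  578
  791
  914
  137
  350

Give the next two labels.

For the first digit, +2 each step, mod 10: 1, 3, 5, 7, 9, 1, 3 → 5 → 7.
Second digit — +2 each step, mod 10: 3, 5, 7, 9, 1, 3, 5 → 7 → 9.
Third digit goes 2, 5, 8, 1, 4, 7, 0 → 3 → 6 (+3 each step, mod 10).
Putting the parts together: 573 and then 796.

573, 796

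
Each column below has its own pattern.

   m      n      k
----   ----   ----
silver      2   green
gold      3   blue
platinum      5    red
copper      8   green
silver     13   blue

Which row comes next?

gold  21  red

Column m: silver, gold, platinum, copper, silver → gold (repeats silver → gold → platinum → copper).
Column n goes 2, 3, 5, 8, 13 → 21 (each term is the sum of the two before it).
Column k: repeats green → blue → red, so green, blue, red, green, blue → red.
Combining the parts gives gold  21  red.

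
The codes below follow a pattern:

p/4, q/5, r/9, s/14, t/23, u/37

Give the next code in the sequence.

v/60

For the letter, letters move forward 1 place in the alphabet: p, q, r, s, t, u → v.
Second component: each term is the sum of the two before it; 4, 5, 9, 14, 23, 37 → 60.
Combining the parts gives v/60.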